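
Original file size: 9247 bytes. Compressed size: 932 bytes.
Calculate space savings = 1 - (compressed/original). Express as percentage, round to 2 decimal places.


ratio = compressed/original = 932/9247 = 0.100789
savings = 1 - ratio = 1 - 0.100789 = 0.899211
as a percentage: 0.899211 * 100 = 89.92%

Space savings = 1 - 932/9247 = 89.92%


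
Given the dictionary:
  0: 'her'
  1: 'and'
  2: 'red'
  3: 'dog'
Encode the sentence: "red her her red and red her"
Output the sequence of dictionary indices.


Look up each word in the dictionary:
  'red' -> 2
  'her' -> 0
  'her' -> 0
  'red' -> 2
  'and' -> 1
  'red' -> 2
  'her' -> 0

Encoded: [2, 0, 0, 2, 1, 2, 0]


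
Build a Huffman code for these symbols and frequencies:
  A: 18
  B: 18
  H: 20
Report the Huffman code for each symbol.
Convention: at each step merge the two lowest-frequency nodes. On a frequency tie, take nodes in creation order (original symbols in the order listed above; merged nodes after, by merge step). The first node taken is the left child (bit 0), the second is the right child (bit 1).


Huffman tree construction:
Step 1: Merge A(18) + B(18) = 36
Step 2: Merge H(20) + (A+B)(36) = 56
Read each symbol's code off the tree from the root (left child = 0, right child = 1).

Codes:
  A: 10 (length 2)
  B: 11 (length 2)
  H: 0 (length 1)
Average code length: 92/56 = 1.6429 bits/symbol


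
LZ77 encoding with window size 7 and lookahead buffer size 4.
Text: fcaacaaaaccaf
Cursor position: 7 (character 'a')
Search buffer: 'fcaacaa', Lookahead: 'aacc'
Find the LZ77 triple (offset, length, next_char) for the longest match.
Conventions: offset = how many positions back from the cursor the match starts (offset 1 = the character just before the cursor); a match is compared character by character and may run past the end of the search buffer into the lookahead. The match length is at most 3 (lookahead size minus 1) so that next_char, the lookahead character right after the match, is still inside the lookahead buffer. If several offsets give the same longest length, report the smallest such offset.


Try each offset into the search buffer:
  offset=1 (pos 6, char 'a'): match length 2
  offset=2 (pos 5, char 'a'): match length 2
  offset=3 (pos 4, char 'c'): match length 0
  offset=4 (pos 3, char 'a'): match length 1
  offset=5 (pos 2, char 'a'): match length 3
  offset=6 (pos 1, char 'c'): match length 0
  offset=7 (pos 0, char 'f'): match length 0
Longest match has length 3 at offset 5.
next_char = character at position 7 + 3 = 10 -> 'c'

Best match: offset=5, length=3 (matching 'aac' starting at position 2)
LZ77 triple: (5, 3, 'c')


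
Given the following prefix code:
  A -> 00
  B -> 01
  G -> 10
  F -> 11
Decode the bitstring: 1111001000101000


Decoding step by step:
Bits 11 -> F
Bits 11 -> F
Bits 00 -> A
Bits 10 -> G
Bits 00 -> A
Bits 10 -> G
Bits 10 -> G
Bits 00 -> A


Decoded message: FFAGAGGA


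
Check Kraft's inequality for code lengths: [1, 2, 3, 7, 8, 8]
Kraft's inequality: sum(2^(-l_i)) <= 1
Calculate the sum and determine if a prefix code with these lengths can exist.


Sum = 2^(-1) + 2^(-2) + 2^(-3) + 2^(-7) + 2^(-8) + 2^(-8)
    = 0.5 + 0.25 + 0.125 + 0.0078125 + 0.00390625 + 0.00390625
    = 228/256 = 0.890625
Since 0.890625 <= 1, Kraft's inequality IS satisfied.
A prefix code with these lengths CAN exist.

Kraft sum = 0.890625. Satisfied.


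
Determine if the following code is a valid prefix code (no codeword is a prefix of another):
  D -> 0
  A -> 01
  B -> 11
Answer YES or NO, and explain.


Checking each pair (does one codeword prefix another?):
  D='0' vs A='01': prefix -- VIOLATION

NO -- this is NOT a valid prefix code. D (0) is a prefix of A (01).


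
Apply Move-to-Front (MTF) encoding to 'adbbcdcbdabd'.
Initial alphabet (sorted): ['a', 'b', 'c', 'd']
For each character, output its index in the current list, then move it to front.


MTF encoding:
'a': index 0 in ['a', 'b', 'c', 'd'] -> ['a', 'b', 'c', 'd']
'd': index 3 in ['a', 'b', 'c', 'd'] -> ['d', 'a', 'b', 'c']
'b': index 2 in ['d', 'a', 'b', 'c'] -> ['b', 'd', 'a', 'c']
'b': index 0 in ['b', 'd', 'a', 'c'] -> ['b', 'd', 'a', 'c']
'c': index 3 in ['b', 'd', 'a', 'c'] -> ['c', 'b', 'd', 'a']
'd': index 2 in ['c', 'b', 'd', 'a'] -> ['d', 'c', 'b', 'a']
'c': index 1 in ['d', 'c', 'b', 'a'] -> ['c', 'd', 'b', 'a']
'b': index 2 in ['c', 'd', 'b', 'a'] -> ['b', 'c', 'd', 'a']
'd': index 2 in ['b', 'c', 'd', 'a'] -> ['d', 'b', 'c', 'a']
'a': index 3 in ['d', 'b', 'c', 'a'] -> ['a', 'd', 'b', 'c']
'b': index 2 in ['a', 'd', 'b', 'c'] -> ['b', 'a', 'd', 'c']
'd': index 2 in ['b', 'a', 'd', 'c'] -> ['d', 'b', 'a', 'c']


Output: [0, 3, 2, 0, 3, 2, 1, 2, 2, 3, 2, 2]


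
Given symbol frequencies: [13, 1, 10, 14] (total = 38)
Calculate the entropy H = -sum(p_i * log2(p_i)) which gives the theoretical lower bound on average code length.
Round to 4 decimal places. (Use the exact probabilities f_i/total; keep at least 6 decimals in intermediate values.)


Per-symbol terms -p_i * log2(p_i) with p_i = f_i/38:
  p = 13/38 = 0.342105: log2(p) = -1.547488, -p*log2(p) = 0.529404
  p = 1/38 = 0.026316: log2(p) = -5.247928, -p*log2(p) = 0.138103
  p = 10/38 = 0.263158: log2(p) = -1.925999, -p*log2(p) = 0.506842
  p = 14/38 = 0.368421: log2(p) = -1.440573, -p*log2(p) = 0.530737
H = 0.529404 + 0.138103 + 0.506842 + 0.530737 = 1.705086

H = 1.7051 bits/symbol


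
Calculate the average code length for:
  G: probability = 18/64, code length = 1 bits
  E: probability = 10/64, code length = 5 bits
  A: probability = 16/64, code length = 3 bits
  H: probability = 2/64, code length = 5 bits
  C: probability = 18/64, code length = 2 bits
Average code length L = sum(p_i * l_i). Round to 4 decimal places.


Weighted contributions p_i * l_i:
  G: (18/64) * 1 = 18/64
  E: (10/64) * 5 = 50/64
  A: (16/64) * 3 = 48/64
  H: (2/64) * 5 = 10/64
  C: (18/64) * 2 = 36/64
Sum = (18 + 50 + 48 + 10 + 36)/64 = 162/64

L = 162/64 = 2.5313 bits/symbol


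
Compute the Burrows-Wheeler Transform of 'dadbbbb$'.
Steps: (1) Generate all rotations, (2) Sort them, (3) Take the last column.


Rotations (sorted):
  0: $dadbbbb -> last char: b
  1: adbbbb$d -> last char: d
  2: b$dadbbb -> last char: b
  3: bb$dadbb -> last char: b
  4: bbb$dadb -> last char: b
  5: bbbb$dad -> last char: d
  6: dadbbbb$ -> last char: $
  7: dbbbb$da -> last char: a


BWT = bdbbbd$a


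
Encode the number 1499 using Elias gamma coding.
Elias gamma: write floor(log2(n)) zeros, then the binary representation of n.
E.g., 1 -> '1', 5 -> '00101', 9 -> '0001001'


num_bits = floor(log2(1499)) + 1 = 11
leading_zeros = num_bits - 1 = 10
binary(1499) = 10111011011

Elias gamma(1499) = '0000000000' + '10111011011' = 000000000010111011011 (21 bits)


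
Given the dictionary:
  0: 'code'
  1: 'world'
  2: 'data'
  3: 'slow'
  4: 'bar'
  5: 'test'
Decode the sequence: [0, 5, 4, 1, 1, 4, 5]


Look up each index in the dictionary:
  0 -> 'code'
  5 -> 'test'
  4 -> 'bar'
  1 -> 'world'
  1 -> 'world'
  4 -> 'bar'
  5 -> 'test'

Decoded: "code test bar world world bar test"


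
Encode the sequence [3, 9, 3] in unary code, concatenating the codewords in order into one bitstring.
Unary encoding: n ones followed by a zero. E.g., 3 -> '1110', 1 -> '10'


Encode each number as n ones followed by a terminating 0:
  3 -> 1110 (4 bits)
  9 -> 1111111110 (10 bits)
  3 -> 1110 (4 bits)
Total length = 4 + 10 + 4 = 18 bits.

Unary([3, 9, 3]) = 111011111111101110 (18 bits)


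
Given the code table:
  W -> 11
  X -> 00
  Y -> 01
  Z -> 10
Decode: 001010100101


Decoding:
00 -> X
10 -> Z
10 -> Z
10 -> Z
01 -> Y
01 -> Y


Result: XZZZYY


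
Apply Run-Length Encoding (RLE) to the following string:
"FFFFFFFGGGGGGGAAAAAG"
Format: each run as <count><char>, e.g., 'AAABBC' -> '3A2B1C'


Scanning runs left to right:
  i=0: run of 'F' x 7 -> '7F'
  i=7: run of 'G' x 7 -> '7G'
  i=14: run of 'A' x 5 -> '5A'
  i=19: run of 'G' x 1 -> '1G'

RLE = 7F7G5A1G


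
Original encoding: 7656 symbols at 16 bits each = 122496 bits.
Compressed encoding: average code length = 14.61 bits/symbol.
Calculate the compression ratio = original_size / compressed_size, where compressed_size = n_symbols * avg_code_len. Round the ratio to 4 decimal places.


original_size = n_symbols * orig_bits = 7656 * 16 = 122496 bits
compressed_size = n_symbols * avg_code_len = 7656 * 14.61 = 111854.16 bits
ratio = original_size / compressed_size = 122496 / 111854.16 = 1.0951

Compression ratio = 1.0951


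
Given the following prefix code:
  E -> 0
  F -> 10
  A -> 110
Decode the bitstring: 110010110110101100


Decoding step by step:
Bits 110 -> A
Bits 0 -> E
Bits 10 -> F
Bits 110 -> A
Bits 110 -> A
Bits 10 -> F
Bits 110 -> A
Bits 0 -> E


Decoded message: AEFAAFAE


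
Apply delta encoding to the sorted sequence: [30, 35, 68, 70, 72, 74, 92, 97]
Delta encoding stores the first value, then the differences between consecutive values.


First value: 30
Deltas:
  35 - 30 = 5
  68 - 35 = 33
  70 - 68 = 2
  72 - 70 = 2
  74 - 72 = 2
  92 - 74 = 18
  97 - 92 = 5


Delta encoded: [30, 5, 33, 2, 2, 2, 18, 5]


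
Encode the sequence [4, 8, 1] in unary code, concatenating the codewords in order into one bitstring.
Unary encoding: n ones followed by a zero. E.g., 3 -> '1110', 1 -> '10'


Encode each number as n ones followed by a terminating 0:
  4 -> 11110 (5 bits)
  8 -> 111111110 (9 bits)
  1 -> 10 (2 bits)
Total length = 5 + 9 + 2 = 16 bits.

Unary([4, 8, 1]) = 1111011111111010 (16 bits)


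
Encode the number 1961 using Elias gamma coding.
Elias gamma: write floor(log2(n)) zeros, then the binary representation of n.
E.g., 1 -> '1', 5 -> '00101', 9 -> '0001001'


num_bits = floor(log2(1961)) + 1 = 11
leading_zeros = num_bits - 1 = 10
binary(1961) = 11110101001

Elias gamma(1961) = '0000000000' + '11110101001' = 000000000011110101001 (21 bits)


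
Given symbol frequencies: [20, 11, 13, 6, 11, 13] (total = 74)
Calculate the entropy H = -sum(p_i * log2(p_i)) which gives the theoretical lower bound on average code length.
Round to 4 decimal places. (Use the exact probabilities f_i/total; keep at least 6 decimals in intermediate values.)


Per-symbol terms -p_i * log2(p_i) with p_i = f_i/74:
  p = 20/74 = 0.270270: log2(p) = -1.887525, -p*log2(p) = 0.510142
  p = 11/74 = 0.148649: log2(p) = -2.750022, -p*log2(p) = 0.408787
  p = 13/74 = 0.175676: log2(p) = -2.509014, -p*log2(p) = 0.440773
  p = 6/74 = 0.081081: log2(p) = -3.624491, -p*log2(p) = 0.293878
  p = 11/74 = 0.148649: log2(p) = -2.750022, -p*log2(p) = 0.408787
  p = 13/74 = 0.175676: log2(p) = -2.509014, -p*log2(p) = 0.440773
H = 0.510142 + 0.408787 + 0.440773 + 0.293878 + 0.408787 + 0.440773 = 2.503140

H = 2.5031 bits/symbol


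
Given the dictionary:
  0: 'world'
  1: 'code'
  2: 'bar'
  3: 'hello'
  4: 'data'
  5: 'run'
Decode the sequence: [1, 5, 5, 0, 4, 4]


Look up each index in the dictionary:
  1 -> 'code'
  5 -> 'run'
  5 -> 'run'
  0 -> 'world'
  4 -> 'data'
  4 -> 'data'

Decoded: "code run run world data data"


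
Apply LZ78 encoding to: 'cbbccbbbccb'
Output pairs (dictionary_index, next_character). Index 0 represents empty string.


LZ78 encoding steps:
Dictionary: {0: ''}
Step 1: w='' (idx 0), next='c' -> output (0, 'c'), add 'c' as idx 1
Step 2: w='' (idx 0), next='b' -> output (0, 'b'), add 'b' as idx 2
Step 3: w='b' (idx 2), next='c' -> output (2, 'c'), add 'bc' as idx 3
Step 4: w='c' (idx 1), next='b' -> output (1, 'b'), add 'cb' as idx 4
Step 5: w='b' (idx 2), next='b' -> output (2, 'b'), add 'bb' as idx 5
Step 6: w='c' (idx 1), next='c' -> output (1, 'c'), add 'cc' as idx 6
Step 7: w='b' (idx 2), end of input -> output (2, '')


Encoded: [(0, 'c'), (0, 'b'), (2, 'c'), (1, 'b'), (2, 'b'), (1, 'c'), (2, '')]


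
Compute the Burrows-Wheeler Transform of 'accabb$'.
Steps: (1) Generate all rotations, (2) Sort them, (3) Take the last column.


Rotations (sorted):
  0: $accabb -> last char: b
  1: abb$acc -> last char: c
  2: accabb$ -> last char: $
  3: b$accab -> last char: b
  4: bb$acca -> last char: a
  5: cabb$ac -> last char: c
  6: ccabb$a -> last char: a


BWT = bc$baca


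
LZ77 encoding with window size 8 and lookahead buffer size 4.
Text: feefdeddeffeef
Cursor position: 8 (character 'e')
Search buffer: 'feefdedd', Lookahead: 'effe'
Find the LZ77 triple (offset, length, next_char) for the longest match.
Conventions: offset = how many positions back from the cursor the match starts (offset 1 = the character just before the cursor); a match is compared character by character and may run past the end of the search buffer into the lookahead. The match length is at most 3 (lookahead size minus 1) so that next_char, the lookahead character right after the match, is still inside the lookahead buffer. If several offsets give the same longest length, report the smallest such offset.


Try each offset into the search buffer:
  offset=1 (pos 7, char 'd'): match length 0
  offset=2 (pos 6, char 'd'): match length 0
  offset=3 (pos 5, char 'e'): match length 1
  offset=4 (pos 4, char 'd'): match length 0
  offset=5 (pos 3, char 'f'): match length 0
  offset=6 (pos 2, char 'e'): match length 2
  offset=7 (pos 1, char 'e'): match length 1
  offset=8 (pos 0, char 'f'): match length 0
Longest match has length 2 at offset 6.
next_char = character at position 8 + 2 = 10 -> 'f'

Best match: offset=6, length=2 (matching 'ef' starting at position 2)
LZ77 triple: (6, 2, 'f')


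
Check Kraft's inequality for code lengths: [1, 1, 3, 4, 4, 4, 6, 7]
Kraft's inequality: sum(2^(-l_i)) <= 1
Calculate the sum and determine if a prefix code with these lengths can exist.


Sum = 2^(-1) + 2^(-1) + 2^(-3) + 2^(-4) + 2^(-4) + 2^(-4) + 2^(-6) + 2^(-7)
    = 0.5 + 0.5 + 0.125 + 0.0625 + 0.0625 + 0.0625 + 0.015625 + 0.0078125
    = 171/128 = 1.3359375
Since 1.3359375 > 1, Kraft's inequality is NOT satisfied.
A prefix code with these lengths CANNOT exist.

Kraft sum = 1.3359375. Not satisfied.


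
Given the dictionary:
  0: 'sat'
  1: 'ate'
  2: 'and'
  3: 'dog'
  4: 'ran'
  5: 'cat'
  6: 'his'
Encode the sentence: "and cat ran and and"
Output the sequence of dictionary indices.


Look up each word in the dictionary:
  'and' -> 2
  'cat' -> 5
  'ran' -> 4
  'and' -> 2
  'and' -> 2

Encoded: [2, 5, 4, 2, 2]


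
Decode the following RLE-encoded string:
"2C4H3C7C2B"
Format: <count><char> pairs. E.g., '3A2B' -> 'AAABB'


Expanding each <count><char> pair:
  2C -> 'CC'
  4H -> 'HHHH'
  3C -> 'CCC'
  7C -> 'CCCCCCC'
  2B -> 'BB'

Decoded = CCHHHHCCCCCCCCCCBB


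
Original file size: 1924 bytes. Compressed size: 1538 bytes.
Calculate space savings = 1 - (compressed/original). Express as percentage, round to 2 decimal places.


ratio = compressed/original = 1538/1924 = 0.799376
savings = 1 - ratio = 1 - 0.799376 = 0.200624
as a percentage: 0.200624 * 100 = 20.06%

Space savings = 1 - 1538/1924 = 20.06%


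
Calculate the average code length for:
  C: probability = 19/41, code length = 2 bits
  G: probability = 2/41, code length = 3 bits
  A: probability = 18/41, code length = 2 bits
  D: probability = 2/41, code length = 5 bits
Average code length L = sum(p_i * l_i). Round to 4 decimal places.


Weighted contributions p_i * l_i:
  C: (19/41) * 2 = 38/41
  G: (2/41) * 3 = 6/41
  A: (18/41) * 2 = 36/41
  D: (2/41) * 5 = 10/41
Sum = (38 + 6 + 36 + 10)/41 = 90/41

L = 90/41 = 2.1951 bits/symbol


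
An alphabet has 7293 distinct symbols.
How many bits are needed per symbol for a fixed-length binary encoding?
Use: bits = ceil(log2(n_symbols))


log2(7293) = 12.8323
Bracket: 2^12 = 4096 < 7293 <= 2^13 = 8192
So ceil(log2(7293)) = 13

bits = ceil(log2(7293)) = ceil(12.8323) = 13 bits


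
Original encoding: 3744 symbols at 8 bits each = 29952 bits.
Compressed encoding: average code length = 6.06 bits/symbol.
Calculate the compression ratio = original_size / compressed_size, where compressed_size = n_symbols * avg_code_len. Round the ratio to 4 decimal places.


original_size = n_symbols * orig_bits = 3744 * 8 = 29952 bits
compressed_size = n_symbols * avg_code_len = 3744 * 6.06 = 22688.64 bits
ratio = original_size / compressed_size = 29952 / 22688.64 = 1.3201

Compression ratio = 1.3201


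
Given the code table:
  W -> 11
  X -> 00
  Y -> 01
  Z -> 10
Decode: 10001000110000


Decoding:
10 -> Z
00 -> X
10 -> Z
00 -> X
11 -> W
00 -> X
00 -> X


Result: ZXZXWXX


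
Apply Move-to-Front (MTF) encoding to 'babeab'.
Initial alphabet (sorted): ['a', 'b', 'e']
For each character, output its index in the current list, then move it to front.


MTF encoding:
'b': index 1 in ['a', 'b', 'e'] -> ['b', 'a', 'e']
'a': index 1 in ['b', 'a', 'e'] -> ['a', 'b', 'e']
'b': index 1 in ['a', 'b', 'e'] -> ['b', 'a', 'e']
'e': index 2 in ['b', 'a', 'e'] -> ['e', 'b', 'a']
'a': index 2 in ['e', 'b', 'a'] -> ['a', 'e', 'b']
'b': index 2 in ['a', 'e', 'b'] -> ['b', 'a', 'e']


Output: [1, 1, 1, 2, 2, 2]


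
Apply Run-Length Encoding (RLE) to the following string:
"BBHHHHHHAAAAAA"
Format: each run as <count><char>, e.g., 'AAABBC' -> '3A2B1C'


Scanning runs left to right:
  i=0: run of 'B' x 2 -> '2B'
  i=2: run of 'H' x 6 -> '6H'
  i=8: run of 'A' x 6 -> '6A'

RLE = 2B6H6A


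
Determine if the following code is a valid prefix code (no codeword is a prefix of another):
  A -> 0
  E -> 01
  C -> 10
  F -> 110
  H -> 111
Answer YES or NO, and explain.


Checking each pair (does one codeword prefix another?):
  A='0' vs E='01': prefix -- VIOLATION

NO -- this is NOT a valid prefix code. A (0) is a prefix of E (01).


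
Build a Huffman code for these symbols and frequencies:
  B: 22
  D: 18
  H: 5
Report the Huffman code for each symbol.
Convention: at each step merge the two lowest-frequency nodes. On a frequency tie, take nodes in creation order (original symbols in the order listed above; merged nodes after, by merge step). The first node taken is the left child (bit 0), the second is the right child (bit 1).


Huffman tree construction:
Step 1: Merge H(5) + D(18) = 23
Step 2: Merge B(22) + (H+D)(23) = 45
Read each symbol's code off the tree from the root (left child = 0, right child = 1).

Codes:
  B: 0 (length 1)
  D: 11 (length 2)
  H: 10 (length 2)
Average code length: 68/45 = 1.5111 bits/symbol


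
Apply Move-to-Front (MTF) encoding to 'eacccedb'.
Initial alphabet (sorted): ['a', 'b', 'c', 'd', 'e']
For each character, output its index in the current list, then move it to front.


MTF encoding:
'e': index 4 in ['a', 'b', 'c', 'd', 'e'] -> ['e', 'a', 'b', 'c', 'd']
'a': index 1 in ['e', 'a', 'b', 'c', 'd'] -> ['a', 'e', 'b', 'c', 'd']
'c': index 3 in ['a', 'e', 'b', 'c', 'd'] -> ['c', 'a', 'e', 'b', 'd']
'c': index 0 in ['c', 'a', 'e', 'b', 'd'] -> ['c', 'a', 'e', 'b', 'd']
'c': index 0 in ['c', 'a', 'e', 'b', 'd'] -> ['c', 'a', 'e', 'b', 'd']
'e': index 2 in ['c', 'a', 'e', 'b', 'd'] -> ['e', 'c', 'a', 'b', 'd']
'd': index 4 in ['e', 'c', 'a', 'b', 'd'] -> ['d', 'e', 'c', 'a', 'b']
'b': index 4 in ['d', 'e', 'c', 'a', 'b'] -> ['b', 'd', 'e', 'c', 'a']


Output: [4, 1, 3, 0, 0, 2, 4, 4]


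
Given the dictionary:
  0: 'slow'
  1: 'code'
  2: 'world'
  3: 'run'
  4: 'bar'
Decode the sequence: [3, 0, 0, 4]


Look up each index in the dictionary:
  3 -> 'run'
  0 -> 'slow'
  0 -> 'slow'
  4 -> 'bar'

Decoded: "run slow slow bar"


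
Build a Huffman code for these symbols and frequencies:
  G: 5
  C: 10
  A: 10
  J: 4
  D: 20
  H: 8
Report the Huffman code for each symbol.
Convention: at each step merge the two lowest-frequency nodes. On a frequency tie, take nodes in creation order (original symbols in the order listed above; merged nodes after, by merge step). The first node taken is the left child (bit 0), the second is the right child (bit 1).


Huffman tree construction:
Step 1: Merge J(4) + G(5) = 9
Step 2: Merge H(8) + (J+G)(9) = 17
Step 3: Merge C(10) + A(10) = 20
Step 4: Merge (H+(J+G))(17) + D(20) = 37
Step 5: Merge (C+A)(20) + ((H+(J+G))+D)(37) = 57
Read each symbol's code off the tree from the root (left child = 0, right child = 1).

Codes:
  G: 1011 (length 4)
  C: 00 (length 2)
  A: 01 (length 2)
  J: 1010 (length 4)
  D: 11 (length 2)
  H: 100 (length 3)
Average code length: 140/57 = 2.4561 bits/symbol


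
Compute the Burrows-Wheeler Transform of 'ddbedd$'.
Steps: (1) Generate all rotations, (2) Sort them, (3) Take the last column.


Rotations (sorted):
  0: $ddbedd -> last char: d
  1: bedd$dd -> last char: d
  2: d$ddbed -> last char: d
  3: dbedd$d -> last char: d
  4: dd$ddbe -> last char: e
  5: ddbedd$ -> last char: $
  6: edd$ddb -> last char: b


BWT = dddde$b


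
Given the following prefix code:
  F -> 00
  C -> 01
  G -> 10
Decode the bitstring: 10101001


Decoding step by step:
Bits 10 -> G
Bits 10 -> G
Bits 10 -> G
Bits 01 -> C


Decoded message: GGGC


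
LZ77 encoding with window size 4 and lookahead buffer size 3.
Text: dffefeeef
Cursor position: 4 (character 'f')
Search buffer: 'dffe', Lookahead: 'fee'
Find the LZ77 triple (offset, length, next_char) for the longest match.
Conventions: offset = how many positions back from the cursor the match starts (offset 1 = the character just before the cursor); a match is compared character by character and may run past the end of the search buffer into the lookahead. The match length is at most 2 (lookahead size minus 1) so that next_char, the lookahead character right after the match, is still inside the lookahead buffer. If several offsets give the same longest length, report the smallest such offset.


Try each offset into the search buffer:
  offset=1 (pos 3, char 'e'): match length 0
  offset=2 (pos 2, char 'f'): match length 2
  offset=3 (pos 1, char 'f'): match length 1
  offset=4 (pos 0, char 'd'): match length 0
Longest match has length 2 at offset 2.
next_char = character at position 4 + 2 = 6 -> 'e'

Best match: offset=2, length=2 (matching 'fe' starting at position 2)
LZ77 triple: (2, 2, 'e')


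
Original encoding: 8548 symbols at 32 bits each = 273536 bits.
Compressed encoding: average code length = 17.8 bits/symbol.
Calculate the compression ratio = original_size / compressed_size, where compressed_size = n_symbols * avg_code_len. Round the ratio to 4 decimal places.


original_size = n_symbols * orig_bits = 8548 * 32 = 273536 bits
compressed_size = n_symbols * avg_code_len = 8548 * 17.8 = 152154.4 bits
ratio = original_size / compressed_size = 273536 / 152154.4 = 1.7978

Compression ratio = 1.7978


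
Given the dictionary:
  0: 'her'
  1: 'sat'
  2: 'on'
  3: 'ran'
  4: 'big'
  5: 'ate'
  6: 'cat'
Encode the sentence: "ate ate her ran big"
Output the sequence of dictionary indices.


Look up each word in the dictionary:
  'ate' -> 5
  'ate' -> 5
  'her' -> 0
  'ran' -> 3
  'big' -> 4

Encoded: [5, 5, 0, 3, 4]


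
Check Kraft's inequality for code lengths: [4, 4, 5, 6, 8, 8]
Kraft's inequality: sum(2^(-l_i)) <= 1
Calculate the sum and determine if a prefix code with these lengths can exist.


Sum = 2^(-4) + 2^(-4) + 2^(-5) + 2^(-6) + 2^(-8) + 2^(-8)
    = 0.0625 + 0.0625 + 0.03125 + 0.015625 + 0.00390625 + 0.00390625
    = 46/256 = 0.1796875
Since 0.1796875 <= 1, Kraft's inequality IS satisfied.
A prefix code with these lengths CAN exist.

Kraft sum = 0.1796875. Satisfied.


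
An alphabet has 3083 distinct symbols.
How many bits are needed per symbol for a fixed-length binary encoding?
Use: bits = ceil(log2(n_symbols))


log2(3083) = 11.5901
Bracket: 2^11 = 2048 < 3083 <= 2^12 = 4096
So ceil(log2(3083)) = 12

bits = ceil(log2(3083)) = ceil(11.5901) = 12 bits


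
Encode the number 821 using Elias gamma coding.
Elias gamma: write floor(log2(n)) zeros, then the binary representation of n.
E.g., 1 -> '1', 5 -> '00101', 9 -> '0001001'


num_bits = floor(log2(821)) + 1 = 10
leading_zeros = num_bits - 1 = 9
binary(821) = 1100110101

Elias gamma(821) = '000000000' + '1100110101' = 0000000001100110101 (19 bits)


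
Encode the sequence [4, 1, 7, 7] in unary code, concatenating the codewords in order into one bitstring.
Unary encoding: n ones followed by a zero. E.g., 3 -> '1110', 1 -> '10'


Encode each number as n ones followed by a terminating 0:
  4 -> 11110 (5 bits)
  1 -> 10 (2 bits)
  7 -> 11111110 (8 bits)
  7 -> 11111110 (8 bits)
Total length = 5 + 2 + 8 + 8 = 23 bits.

Unary([4, 1, 7, 7]) = 11110101111111011111110 (23 bits)


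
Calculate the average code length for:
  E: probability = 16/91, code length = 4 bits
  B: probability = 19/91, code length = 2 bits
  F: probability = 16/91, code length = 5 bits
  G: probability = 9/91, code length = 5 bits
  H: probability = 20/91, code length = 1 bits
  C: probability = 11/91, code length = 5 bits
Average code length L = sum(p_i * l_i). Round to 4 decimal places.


Weighted contributions p_i * l_i:
  E: (16/91) * 4 = 64/91
  B: (19/91) * 2 = 38/91
  F: (16/91) * 5 = 80/91
  G: (9/91) * 5 = 45/91
  H: (20/91) * 1 = 20/91
  C: (11/91) * 5 = 55/91
Sum = (64 + 38 + 80 + 45 + 20 + 55)/91 = 302/91

L = 302/91 = 3.3187 bits/symbol


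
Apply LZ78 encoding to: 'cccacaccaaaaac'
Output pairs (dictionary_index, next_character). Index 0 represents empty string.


LZ78 encoding steps:
Dictionary: {0: ''}
Step 1: w='' (idx 0), next='c' -> output (0, 'c'), add 'c' as idx 1
Step 2: w='c' (idx 1), next='c' -> output (1, 'c'), add 'cc' as idx 2
Step 3: w='' (idx 0), next='a' -> output (0, 'a'), add 'a' as idx 3
Step 4: w='c' (idx 1), next='a' -> output (1, 'a'), add 'ca' as idx 4
Step 5: w='cc' (idx 2), next='a' -> output (2, 'a'), add 'cca' as idx 5
Step 6: w='a' (idx 3), next='a' -> output (3, 'a'), add 'aa' as idx 6
Step 7: w='aa' (idx 6), next='c' -> output (6, 'c'), add 'aac' as idx 7


Encoded: [(0, 'c'), (1, 'c'), (0, 'a'), (1, 'a'), (2, 'a'), (3, 'a'), (6, 'c')]


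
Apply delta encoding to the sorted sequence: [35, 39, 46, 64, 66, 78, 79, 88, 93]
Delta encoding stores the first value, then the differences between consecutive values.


First value: 35
Deltas:
  39 - 35 = 4
  46 - 39 = 7
  64 - 46 = 18
  66 - 64 = 2
  78 - 66 = 12
  79 - 78 = 1
  88 - 79 = 9
  93 - 88 = 5


Delta encoded: [35, 4, 7, 18, 2, 12, 1, 9, 5]


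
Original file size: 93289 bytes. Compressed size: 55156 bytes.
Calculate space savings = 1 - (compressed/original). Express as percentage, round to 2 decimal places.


ratio = compressed/original = 55156/93289 = 0.591238
savings = 1 - ratio = 1 - 0.591238 = 0.408762
as a percentage: 0.408762 * 100 = 40.88%

Space savings = 1 - 55156/93289 = 40.88%


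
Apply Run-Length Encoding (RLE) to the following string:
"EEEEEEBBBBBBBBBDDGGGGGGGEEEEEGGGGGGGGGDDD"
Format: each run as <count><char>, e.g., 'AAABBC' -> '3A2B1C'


Scanning runs left to right:
  i=0: run of 'E' x 6 -> '6E'
  i=6: run of 'B' x 9 -> '9B'
  i=15: run of 'D' x 2 -> '2D'
  i=17: run of 'G' x 7 -> '7G'
  i=24: run of 'E' x 5 -> '5E'
  i=29: run of 'G' x 9 -> '9G'
  i=38: run of 'D' x 3 -> '3D'

RLE = 6E9B2D7G5E9G3D


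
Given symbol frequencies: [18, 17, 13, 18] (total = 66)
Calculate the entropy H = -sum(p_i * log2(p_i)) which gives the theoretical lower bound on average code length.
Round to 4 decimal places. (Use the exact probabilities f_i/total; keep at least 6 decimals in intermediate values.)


Per-symbol terms -p_i * log2(p_i) with p_i = f_i/66:
  p = 18/66 = 0.272727: log2(p) = -1.874469, -p*log2(p) = 0.511219
  p = 17/66 = 0.257576: log2(p) = -1.956931, -p*log2(p) = 0.504058
  p = 13/66 = 0.196970: log2(p) = -2.343954, -p*log2(p) = 0.461688
  p = 18/66 = 0.272727: log2(p) = -1.874469, -p*log2(p) = 0.511219
H = 0.511219 + 0.504058 + 0.461688 + 0.511219 = 1.988184

H = 1.9882 bits/symbol


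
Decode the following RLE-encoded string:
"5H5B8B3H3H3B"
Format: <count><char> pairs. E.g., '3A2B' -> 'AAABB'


Expanding each <count><char> pair:
  5H -> 'HHHHH'
  5B -> 'BBBBB'
  8B -> 'BBBBBBBB'
  3H -> 'HHH'
  3H -> 'HHH'
  3B -> 'BBB'

Decoded = HHHHHBBBBBBBBBBBBBHHHHHHBBB


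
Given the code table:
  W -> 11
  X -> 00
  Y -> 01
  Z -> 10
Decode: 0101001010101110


Decoding:
01 -> Y
01 -> Y
00 -> X
10 -> Z
10 -> Z
10 -> Z
11 -> W
10 -> Z


Result: YYXZZZWZ


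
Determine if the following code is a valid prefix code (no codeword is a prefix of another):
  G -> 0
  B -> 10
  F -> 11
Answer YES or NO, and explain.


Checking each pair (does one codeword prefix another?):
  G='0' vs B='10': no prefix
  G='0' vs F='11': no prefix
  B='10' vs G='0': no prefix
  B='10' vs F='11': no prefix
  F='11' vs G='0': no prefix
  F='11' vs B='10': no prefix
No violation found over all pairs.

YES -- this is a valid prefix code. No codeword is a prefix of any other codeword.


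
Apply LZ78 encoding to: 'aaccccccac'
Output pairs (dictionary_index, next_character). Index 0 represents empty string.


LZ78 encoding steps:
Dictionary: {0: ''}
Step 1: w='' (idx 0), next='a' -> output (0, 'a'), add 'a' as idx 1
Step 2: w='a' (idx 1), next='c' -> output (1, 'c'), add 'ac' as idx 2
Step 3: w='' (idx 0), next='c' -> output (0, 'c'), add 'c' as idx 3
Step 4: w='c' (idx 3), next='c' -> output (3, 'c'), add 'cc' as idx 4
Step 5: w='cc' (idx 4), next='a' -> output (4, 'a'), add 'cca' as idx 5
Step 6: w='c' (idx 3), end of input -> output (3, '')


Encoded: [(0, 'a'), (1, 'c'), (0, 'c'), (3, 'c'), (4, 'a'), (3, '')]


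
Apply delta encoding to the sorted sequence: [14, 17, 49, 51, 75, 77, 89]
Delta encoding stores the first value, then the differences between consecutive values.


First value: 14
Deltas:
  17 - 14 = 3
  49 - 17 = 32
  51 - 49 = 2
  75 - 51 = 24
  77 - 75 = 2
  89 - 77 = 12


Delta encoded: [14, 3, 32, 2, 24, 2, 12]


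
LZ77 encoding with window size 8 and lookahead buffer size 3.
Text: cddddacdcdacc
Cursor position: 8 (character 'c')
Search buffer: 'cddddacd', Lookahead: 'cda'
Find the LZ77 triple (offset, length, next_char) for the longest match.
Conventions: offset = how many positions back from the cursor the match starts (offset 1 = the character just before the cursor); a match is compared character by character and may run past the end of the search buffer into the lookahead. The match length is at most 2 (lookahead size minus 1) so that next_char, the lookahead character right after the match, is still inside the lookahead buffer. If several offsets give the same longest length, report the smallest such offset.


Try each offset into the search buffer:
  offset=1 (pos 7, char 'd'): match length 0
  offset=2 (pos 6, char 'c'): match length 2
  offset=3 (pos 5, char 'a'): match length 0
  offset=4 (pos 4, char 'd'): match length 0
  offset=5 (pos 3, char 'd'): match length 0
  offset=6 (pos 2, char 'd'): match length 0
  offset=7 (pos 1, char 'd'): match length 0
  offset=8 (pos 0, char 'c'): match length 2
Longest match has length 2, found at offsets 2, 8; take the smallest, offset 2.
next_char = character at position 8 + 2 = 10 -> 'a'

Best match: offset=2, length=2 (matching 'cd' starting at position 6)
LZ77 triple: (2, 2, 'a')


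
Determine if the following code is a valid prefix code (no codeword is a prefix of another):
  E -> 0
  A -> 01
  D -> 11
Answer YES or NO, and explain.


Checking each pair (does one codeword prefix another?):
  E='0' vs A='01': prefix -- VIOLATION

NO -- this is NOT a valid prefix code. E (0) is a prefix of A (01).


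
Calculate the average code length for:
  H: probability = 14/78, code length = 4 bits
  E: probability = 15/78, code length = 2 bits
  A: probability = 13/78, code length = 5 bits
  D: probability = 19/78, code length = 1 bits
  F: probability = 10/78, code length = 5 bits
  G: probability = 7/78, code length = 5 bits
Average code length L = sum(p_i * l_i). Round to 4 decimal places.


Weighted contributions p_i * l_i:
  H: (14/78) * 4 = 56/78
  E: (15/78) * 2 = 30/78
  A: (13/78) * 5 = 65/78
  D: (19/78) * 1 = 19/78
  F: (10/78) * 5 = 50/78
  G: (7/78) * 5 = 35/78
Sum = (56 + 30 + 65 + 19 + 50 + 35)/78 = 255/78

L = 255/78 = 3.2692 bits/symbol


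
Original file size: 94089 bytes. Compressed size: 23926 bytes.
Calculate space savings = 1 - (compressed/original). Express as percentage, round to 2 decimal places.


ratio = compressed/original = 23926/94089 = 0.254291
savings = 1 - ratio = 1 - 0.254291 = 0.745709
as a percentage: 0.745709 * 100 = 74.57%

Space savings = 1 - 23926/94089 = 74.57%


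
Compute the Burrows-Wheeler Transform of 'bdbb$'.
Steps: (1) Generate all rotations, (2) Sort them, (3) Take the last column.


Rotations (sorted):
  0: $bdbb -> last char: b
  1: b$bdb -> last char: b
  2: bb$bd -> last char: d
  3: bdbb$ -> last char: $
  4: dbb$b -> last char: b


BWT = bbd$b


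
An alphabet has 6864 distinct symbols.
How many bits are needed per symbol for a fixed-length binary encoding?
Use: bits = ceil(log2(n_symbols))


log2(6864) = 12.7448
Bracket: 2^12 = 4096 < 6864 <= 2^13 = 8192
So ceil(log2(6864)) = 13

bits = ceil(log2(6864)) = ceil(12.7448) = 13 bits


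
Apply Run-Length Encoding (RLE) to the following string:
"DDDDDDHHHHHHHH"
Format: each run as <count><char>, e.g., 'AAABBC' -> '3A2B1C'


Scanning runs left to right:
  i=0: run of 'D' x 6 -> '6D'
  i=6: run of 'H' x 8 -> '8H'

RLE = 6D8H


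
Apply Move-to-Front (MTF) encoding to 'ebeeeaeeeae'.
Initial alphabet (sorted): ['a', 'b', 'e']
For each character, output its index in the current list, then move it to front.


MTF encoding:
'e': index 2 in ['a', 'b', 'e'] -> ['e', 'a', 'b']
'b': index 2 in ['e', 'a', 'b'] -> ['b', 'e', 'a']
'e': index 1 in ['b', 'e', 'a'] -> ['e', 'b', 'a']
'e': index 0 in ['e', 'b', 'a'] -> ['e', 'b', 'a']
'e': index 0 in ['e', 'b', 'a'] -> ['e', 'b', 'a']
'a': index 2 in ['e', 'b', 'a'] -> ['a', 'e', 'b']
'e': index 1 in ['a', 'e', 'b'] -> ['e', 'a', 'b']
'e': index 0 in ['e', 'a', 'b'] -> ['e', 'a', 'b']
'e': index 0 in ['e', 'a', 'b'] -> ['e', 'a', 'b']
'a': index 1 in ['e', 'a', 'b'] -> ['a', 'e', 'b']
'e': index 1 in ['a', 'e', 'b'] -> ['e', 'a', 'b']


Output: [2, 2, 1, 0, 0, 2, 1, 0, 0, 1, 1]


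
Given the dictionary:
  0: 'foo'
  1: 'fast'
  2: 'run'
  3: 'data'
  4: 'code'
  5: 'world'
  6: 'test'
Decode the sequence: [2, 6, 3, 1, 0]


Look up each index in the dictionary:
  2 -> 'run'
  6 -> 'test'
  3 -> 'data'
  1 -> 'fast'
  0 -> 'foo'

Decoded: "run test data fast foo"


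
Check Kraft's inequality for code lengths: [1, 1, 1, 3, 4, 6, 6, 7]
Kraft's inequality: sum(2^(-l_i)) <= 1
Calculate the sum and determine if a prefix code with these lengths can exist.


Sum = 2^(-1) + 2^(-1) + 2^(-1) + 2^(-3) + 2^(-4) + 2^(-6) + 2^(-6) + 2^(-7)
    = 0.5 + 0.5 + 0.5 + 0.125 + 0.0625 + 0.015625 + 0.015625 + 0.0078125
    = 221/128 = 1.7265625
Since 1.7265625 > 1, Kraft's inequality is NOT satisfied.
A prefix code with these lengths CANNOT exist.

Kraft sum = 1.7265625. Not satisfied.


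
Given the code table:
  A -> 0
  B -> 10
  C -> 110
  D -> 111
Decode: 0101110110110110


Decoding:
0 -> A
10 -> B
111 -> D
0 -> A
110 -> C
110 -> C
110 -> C


Result: ABDACCC


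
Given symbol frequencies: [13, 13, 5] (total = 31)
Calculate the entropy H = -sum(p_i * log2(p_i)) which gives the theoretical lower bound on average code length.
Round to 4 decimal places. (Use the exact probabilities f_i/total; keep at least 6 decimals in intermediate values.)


Per-symbol terms -p_i * log2(p_i) with p_i = f_i/31:
  p = 13/31 = 0.419355: log2(p) = -1.253757, -p*log2(p) = 0.525769
  p = 13/31 = 0.419355: log2(p) = -1.253757, -p*log2(p) = 0.525769
  p = 5/31 = 0.161290: log2(p) = -2.632268, -p*log2(p) = 0.424559
H = 0.525769 + 0.525769 + 0.424559 = 1.476097

H = 1.4761 bits/symbol


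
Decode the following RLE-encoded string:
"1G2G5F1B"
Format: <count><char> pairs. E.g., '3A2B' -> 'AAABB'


Expanding each <count><char> pair:
  1G -> 'G'
  2G -> 'GG'
  5F -> 'FFFFF'
  1B -> 'B'

Decoded = GGGFFFFFB


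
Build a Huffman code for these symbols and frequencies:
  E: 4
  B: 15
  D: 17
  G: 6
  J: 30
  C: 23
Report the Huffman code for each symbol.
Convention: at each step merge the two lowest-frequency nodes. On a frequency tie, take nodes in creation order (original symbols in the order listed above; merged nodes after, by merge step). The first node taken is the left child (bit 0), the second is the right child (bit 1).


Huffman tree construction:
Step 1: Merge E(4) + G(6) = 10
Step 2: Merge (E+G)(10) + B(15) = 25
Step 3: Merge D(17) + C(23) = 40
Step 4: Merge ((E+G)+B)(25) + J(30) = 55
Step 5: Merge (D+C)(40) + (((E+G)+B)+J)(55) = 95
Read each symbol's code off the tree from the root (left child = 0, right child = 1).

Codes:
  E: 1000 (length 4)
  B: 101 (length 3)
  D: 00 (length 2)
  G: 1001 (length 4)
  J: 11 (length 2)
  C: 01 (length 2)
Average code length: 225/95 = 2.3684 bits/symbol


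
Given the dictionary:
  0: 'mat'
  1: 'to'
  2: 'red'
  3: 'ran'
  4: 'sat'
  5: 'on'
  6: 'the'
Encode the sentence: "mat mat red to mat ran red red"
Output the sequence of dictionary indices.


Look up each word in the dictionary:
  'mat' -> 0
  'mat' -> 0
  'red' -> 2
  'to' -> 1
  'mat' -> 0
  'ran' -> 3
  'red' -> 2
  'red' -> 2

Encoded: [0, 0, 2, 1, 0, 3, 2, 2]


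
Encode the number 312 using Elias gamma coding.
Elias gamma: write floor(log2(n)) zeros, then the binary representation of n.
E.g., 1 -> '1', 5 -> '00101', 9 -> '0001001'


num_bits = floor(log2(312)) + 1 = 9
leading_zeros = num_bits - 1 = 8
binary(312) = 100111000

Elias gamma(312) = '00000000' + '100111000' = 00000000100111000 (17 bits)


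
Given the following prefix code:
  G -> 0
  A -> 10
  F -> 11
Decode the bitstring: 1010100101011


Decoding step by step:
Bits 10 -> A
Bits 10 -> A
Bits 10 -> A
Bits 0 -> G
Bits 10 -> A
Bits 10 -> A
Bits 11 -> F


Decoded message: AAAGAAF


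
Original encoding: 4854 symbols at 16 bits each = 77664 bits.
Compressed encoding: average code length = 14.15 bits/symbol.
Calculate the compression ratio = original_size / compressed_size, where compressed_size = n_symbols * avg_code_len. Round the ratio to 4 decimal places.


original_size = n_symbols * orig_bits = 4854 * 16 = 77664 bits
compressed_size = n_symbols * avg_code_len = 4854 * 14.15 = 68684.1 bits
ratio = original_size / compressed_size = 77664 / 68684.1 = 1.1307

Compression ratio = 1.1307


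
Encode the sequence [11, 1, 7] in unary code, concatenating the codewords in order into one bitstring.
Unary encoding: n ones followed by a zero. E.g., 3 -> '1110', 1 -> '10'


Encode each number as n ones followed by a terminating 0:
  11 -> 111111111110 (12 bits)
  1 -> 10 (2 bits)
  7 -> 11111110 (8 bits)
Total length = 12 + 2 + 8 = 22 bits.

Unary([11, 1, 7]) = 1111111111101011111110 (22 bits)


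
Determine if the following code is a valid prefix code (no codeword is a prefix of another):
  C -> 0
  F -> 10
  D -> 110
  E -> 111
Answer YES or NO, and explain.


Checking each pair (does one codeword prefix another?):
  C='0' vs F='10': no prefix
  C='0' vs D='110': no prefix
  C='0' vs E='111': no prefix
  F='10' vs C='0': no prefix
  F='10' vs D='110': no prefix
  F='10' vs E='111': no prefix
  D='110' vs C='0': no prefix
  D='110' vs F='10': no prefix
  D='110' vs E='111': no prefix
  E='111' vs C='0': no prefix
  E='111' vs F='10': no prefix
  E='111' vs D='110': no prefix
No violation found over all pairs.

YES -- this is a valid prefix code. No codeword is a prefix of any other codeword.


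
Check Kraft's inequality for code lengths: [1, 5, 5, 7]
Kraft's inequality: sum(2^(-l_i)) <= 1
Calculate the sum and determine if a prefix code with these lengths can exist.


Sum = 2^(-1) + 2^(-5) + 2^(-5) + 2^(-7)
    = 0.5 + 0.03125 + 0.03125 + 0.0078125
    = 73/128 = 0.5703125
Since 0.5703125 <= 1, Kraft's inequality IS satisfied.
A prefix code with these lengths CAN exist.

Kraft sum = 0.5703125. Satisfied.


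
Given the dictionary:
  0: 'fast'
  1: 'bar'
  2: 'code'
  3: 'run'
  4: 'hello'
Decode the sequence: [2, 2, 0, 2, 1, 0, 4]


Look up each index in the dictionary:
  2 -> 'code'
  2 -> 'code'
  0 -> 'fast'
  2 -> 'code'
  1 -> 'bar'
  0 -> 'fast'
  4 -> 'hello'

Decoded: "code code fast code bar fast hello"


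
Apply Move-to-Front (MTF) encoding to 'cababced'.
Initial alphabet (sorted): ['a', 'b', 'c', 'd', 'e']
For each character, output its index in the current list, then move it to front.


MTF encoding:
'c': index 2 in ['a', 'b', 'c', 'd', 'e'] -> ['c', 'a', 'b', 'd', 'e']
'a': index 1 in ['c', 'a', 'b', 'd', 'e'] -> ['a', 'c', 'b', 'd', 'e']
'b': index 2 in ['a', 'c', 'b', 'd', 'e'] -> ['b', 'a', 'c', 'd', 'e']
'a': index 1 in ['b', 'a', 'c', 'd', 'e'] -> ['a', 'b', 'c', 'd', 'e']
'b': index 1 in ['a', 'b', 'c', 'd', 'e'] -> ['b', 'a', 'c', 'd', 'e']
'c': index 2 in ['b', 'a', 'c', 'd', 'e'] -> ['c', 'b', 'a', 'd', 'e']
'e': index 4 in ['c', 'b', 'a', 'd', 'e'] -> ['e', 'c', 'b', 'a', 'd']
'd': index 4 in ['e', 'c', 'b', 'a', 'd'] -> ['d', 'e', 'c', 'b', 'a']


Output: [2, 1, 2, 1, 1, 2, 4, 4]
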